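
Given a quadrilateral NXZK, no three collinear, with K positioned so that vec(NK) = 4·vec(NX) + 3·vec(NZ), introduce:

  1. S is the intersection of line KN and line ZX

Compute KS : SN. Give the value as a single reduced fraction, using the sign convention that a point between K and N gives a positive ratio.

KS:SN = 6

Choose coordinates N = (0, 0), X = (1, 0), Z = (0, 1), K = (4, 3).
1. S is the intersection of line KN and line ZX ⇒ S = (4/7, 3/7)
S = K + t·(N−K) with t = 6/7, so KS:SN = t:(1−t) = 6/7:1/7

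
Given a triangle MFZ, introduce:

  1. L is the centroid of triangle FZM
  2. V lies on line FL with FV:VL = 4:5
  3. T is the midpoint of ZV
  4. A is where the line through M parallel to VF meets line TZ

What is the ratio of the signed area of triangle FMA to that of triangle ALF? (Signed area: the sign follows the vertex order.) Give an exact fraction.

[FMA]:[ALF] = -19/9

Assign M = (0, 0), F = (1, 0), Z = (0, 1) — the answer is frame-independent, so this choice is without loss of generality.
1. L is the centroid of triangle FZM ⇒ L = (1/3, 1/3)
2. V lies on line FL with FV:VL = 4:5 ⇒ V = (19/27, 4/27)
3. T is the midpoint of ZV ⇒ T = (19/54, 31/54)
4. A is where the line through M parallel to VF meets line TZ ⇒ A = (38/27, -19/27)
2·[FMA] = 19/27, 2·[ALF] = -1/3
[FMA]:[ALF] = 19/27:-1/3 = -19/9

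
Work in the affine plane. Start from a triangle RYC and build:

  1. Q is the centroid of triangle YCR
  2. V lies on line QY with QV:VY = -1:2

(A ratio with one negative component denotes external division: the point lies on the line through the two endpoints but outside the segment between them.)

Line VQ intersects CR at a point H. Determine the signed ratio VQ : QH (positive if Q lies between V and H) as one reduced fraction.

VQ:QH = -2

Assign R = (0, 0), Y = (1, 0), C = (0, 1) — the answer is frame-independent, so this choice is without loss of generality.
1. Q is the centroid of triangle YCR ⇒ Q = (1/3, 1/3)
2. V lies on line QY with QV:VY = -1:2 ⇒ V = (-1/3, 2/3)
line VQ meets CR at H = (0, 1/2)
Q = V + t·(H−V) with t = 2, so VQ:QH = 2:-1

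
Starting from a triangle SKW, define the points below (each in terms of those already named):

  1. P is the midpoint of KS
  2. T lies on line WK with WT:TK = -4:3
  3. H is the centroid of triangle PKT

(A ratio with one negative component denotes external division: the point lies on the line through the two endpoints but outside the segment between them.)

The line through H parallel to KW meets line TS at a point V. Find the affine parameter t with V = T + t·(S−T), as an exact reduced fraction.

Work in coordinates with S = (0, 0), K = (1, 0), W = (0, 1).
1. P is the midpoint of KS ⇒ P = (1/2, 0)
2. T lies on line WK with WT:TK = -4:3 ⇒ T = (4, -3)
3. H is the centroid of triangle PKT ⇒ H = (11/6, -1)
through H parallel to KW: direction (-1, 1); meets TS at V = (10/3, -5/2)
V = T + t·(S−T) with t = 1/6

t = 1/6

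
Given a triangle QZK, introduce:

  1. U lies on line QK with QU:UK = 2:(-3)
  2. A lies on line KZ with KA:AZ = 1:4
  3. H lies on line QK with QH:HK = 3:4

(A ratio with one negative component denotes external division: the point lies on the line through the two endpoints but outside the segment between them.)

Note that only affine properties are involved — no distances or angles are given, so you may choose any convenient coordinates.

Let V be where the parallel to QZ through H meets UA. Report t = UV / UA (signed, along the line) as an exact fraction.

t = 85/98

Assign Q = (0, 0), Z = (1, 0), K = (0, 1) — the answer is frame-independent, so this choice is without loss of generality.
1. U lies on line QK with QU:UK = 2:(-3) ⇒ U = (0, -2)
2. A lies on line KZ with KA:AZ = 1:4 ⇒ A = (1/5, 4/5)
3. H lies on line QK with QH:HK = 3:4 ⇒ H = (0, 3/7)
through H parallel to QZ: direction (1, 0); meets UA at V = (17/98, 3/7)
V = U + t·(A−U) with t = 85/98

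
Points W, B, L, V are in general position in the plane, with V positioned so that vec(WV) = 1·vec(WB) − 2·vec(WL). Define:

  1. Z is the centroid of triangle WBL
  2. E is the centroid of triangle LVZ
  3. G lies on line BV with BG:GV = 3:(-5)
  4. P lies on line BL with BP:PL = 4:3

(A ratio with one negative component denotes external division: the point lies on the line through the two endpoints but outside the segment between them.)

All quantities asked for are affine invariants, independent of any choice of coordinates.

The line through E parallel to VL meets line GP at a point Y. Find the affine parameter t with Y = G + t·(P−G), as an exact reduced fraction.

Assign W = (0, 0), B = (1, 0), L = (0, 1), V = (1, -2) — the answer is frame-independent, so this choice is without loss of generality.
1. Z is the centroid of triangle WBL ⇒ Z = (1/3, 1/3)
2. E is the centroid of triangle LVZ ⇒ E = (4/9, -2/9)
3. G lies on line BV with BG:GV = 3:(-5) ⇒ G = (1, 3)
4. P lies on line BL with BP:PL = 4:3 ⇒ P = (3/7, 4/7)
through E parallel to VL: direction (-1, 3); meets GP at Y = (85/261, 35/261)
Y = G + t·(P−G) with t = 308/261

t = 308/261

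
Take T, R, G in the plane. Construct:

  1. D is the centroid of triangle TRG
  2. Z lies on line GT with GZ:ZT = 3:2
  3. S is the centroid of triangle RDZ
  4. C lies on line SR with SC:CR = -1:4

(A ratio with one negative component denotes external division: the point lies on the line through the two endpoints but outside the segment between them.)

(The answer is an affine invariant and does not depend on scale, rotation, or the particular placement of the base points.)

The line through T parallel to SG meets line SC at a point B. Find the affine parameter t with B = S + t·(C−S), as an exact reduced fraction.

t = 30/7

Work in coordinates with T = (0, 0), R = (1, 0), G = (0, 1).
1. D is the centroid of triangle TRG ⇒ D = (1/3, 1/3)
2. Z lies on line GT with GZ:ZT = 3:2 ⇒ Z = (0, 2/5)
3. S is the centroid of triangle RDZ ⇒ S = (4/9, 11/45)
4. C lies on line SR with SC:CR = -1:4 ⇒ C = (7/27, 44/135)
through T parallel to SG: direction (-4/9, 34/45); meets SC at B = (-22/63, 187/315)
B = S + t·(C−S) with t = 30/7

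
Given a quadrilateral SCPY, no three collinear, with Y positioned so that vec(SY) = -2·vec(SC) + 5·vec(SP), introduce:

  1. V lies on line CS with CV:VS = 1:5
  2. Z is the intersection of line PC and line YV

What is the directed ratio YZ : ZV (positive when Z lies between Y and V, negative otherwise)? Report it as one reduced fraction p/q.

Set S = (0, 0), C = (1, 0), P = (0, 1), Y = (-2, 5); any affine frame gives the same invariant.
1. V lies on line CS with CV:VS = 1:5 ⇒ V = (5/6, 0)
2. Z is the intersection of line PC and line YV ⇒ Z = (8/13, 5/13)
Z = Y + t·(V−Y) with t = 12/13, so YZ:ZV = t:(1−t) = 12/13:1/13

YZ:ZV = 12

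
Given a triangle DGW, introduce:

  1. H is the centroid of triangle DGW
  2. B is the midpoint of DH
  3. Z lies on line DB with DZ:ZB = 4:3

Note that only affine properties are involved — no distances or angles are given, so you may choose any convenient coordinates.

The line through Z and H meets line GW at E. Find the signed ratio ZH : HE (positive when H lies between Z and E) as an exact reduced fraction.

Set D = (0, 0), G = (1, 0), W = (0, 1); any affine frame gives the same invariant.
1. H is the centroid of triangle DGW ⇒ H = (1/3, 1/3)
2. B is the midpoint of DH ⇒ B = (1/6, 1/6)
3. Z lies on line DB with DZ:ZB = 4:3 ⇒ Z = (2/21, 2/21)
line ZH meets GW at E = (1/2, 1/2)
H = Z + t·(E−Z) with t = 10/17, so ZH:HE = 10/17:7/17

ZH:HE = 10/7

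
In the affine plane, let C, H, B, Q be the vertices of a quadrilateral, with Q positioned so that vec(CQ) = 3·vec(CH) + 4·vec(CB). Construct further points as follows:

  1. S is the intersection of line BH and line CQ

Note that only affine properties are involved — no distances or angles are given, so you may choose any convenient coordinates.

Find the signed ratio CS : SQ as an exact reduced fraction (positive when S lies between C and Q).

CS:SQ = 1/6

Work in coordinates with C = (0, 0), H = (1, 0), B = (0, 1), Q = (3, 4).
1. S is the intersection of line BH and line CQ ⇒ S = (3/7, 4/7)
S = C + t·(Q−C) with t = 1/7, so CS:SQ = t:(1−t) = 1/7:6/7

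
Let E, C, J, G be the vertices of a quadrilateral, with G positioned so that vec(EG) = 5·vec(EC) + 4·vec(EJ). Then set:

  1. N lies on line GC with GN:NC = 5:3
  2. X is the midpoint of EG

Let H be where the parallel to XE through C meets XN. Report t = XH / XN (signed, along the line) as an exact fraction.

Choose coordinates E = (0, 0), C = (1, 0), J = (0, 1), G = (5, 4).
1. N lies on line GC with GN:NC = 5:3 ⇒ N = (5/2, 3/2)
2. X is the midpoint of EG ⇒ X = (5/2, 2)
through C parallel to XE: direction (-5/2, -2); meets XN at H = (5/2, 6/5)
H = X + t·(N−X) with t = 8/5

t = 8/5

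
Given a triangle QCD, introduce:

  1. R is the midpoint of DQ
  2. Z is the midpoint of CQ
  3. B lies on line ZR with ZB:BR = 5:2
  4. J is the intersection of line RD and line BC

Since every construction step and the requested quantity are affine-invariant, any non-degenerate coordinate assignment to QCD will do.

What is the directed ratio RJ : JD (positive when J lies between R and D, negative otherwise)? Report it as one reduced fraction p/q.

RJ:JD = -1/7

Assign Q = (0, 0), C = (1, 0), D = (0, 1) — the answer is frame-independent, so this choice is without loss of generality.
1. R is the midpoint of DQ ⇒ R = (0, 1/2)
2. Z is the midpoint of CQ ⇒ Z = (1/2, 0)
3. B lies on line ZR with ZB:BR = 5:2 ⇒ B = (1/7, 5/14)
4. J is the intersection of line RD and line BC ⇒ J = (0, 5/12)
J = R + t·(D−R) with t = -1/6, so RJ:JD = t:(1−t) = -1/6:7/6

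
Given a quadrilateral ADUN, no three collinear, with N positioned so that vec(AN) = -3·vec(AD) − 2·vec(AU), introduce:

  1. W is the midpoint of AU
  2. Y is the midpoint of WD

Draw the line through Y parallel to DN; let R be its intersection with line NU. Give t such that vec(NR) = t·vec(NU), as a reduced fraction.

Work in coordinates with A = (0, 0), D = (1, 0), U = (0, 1), N = (-3, -2).
1. W is the midpoint of AU ⇒ W = (0, 1/2)
2. Y is the midpoint of WD ⇒ Y = (1/2, 1/4)
through Y parallel to DN: direction (-4, -2); meets NU at R = (-2, -1)
R = N + t·(U−N) with t = 1/3

t = 1/3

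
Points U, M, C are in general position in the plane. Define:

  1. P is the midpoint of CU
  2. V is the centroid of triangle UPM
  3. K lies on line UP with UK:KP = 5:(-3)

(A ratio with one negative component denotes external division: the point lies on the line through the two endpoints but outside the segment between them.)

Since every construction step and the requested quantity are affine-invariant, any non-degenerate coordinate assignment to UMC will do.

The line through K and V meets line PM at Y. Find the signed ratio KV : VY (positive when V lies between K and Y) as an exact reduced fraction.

KV:VY = -11/2

Assign U = (0, 0), M = (1, 0), C = (0, 1) — the answer is frame-independent, so this choice is without loss of generality.
1. P is the midpoint of CU ⇒ P = (0, 1/2)
2. V is the centroid of triangle UPM ⇒ V = (1/3, 1/6)
3. K lies on line UP with UK:KP = 5:(-3) ⇒ K = (0, 5/4)
line KV meets PM at Y = (3/11, 4/11)
V = K + t·(Y−K) with t = 11/9, so KV:VY = 11/9:-2/9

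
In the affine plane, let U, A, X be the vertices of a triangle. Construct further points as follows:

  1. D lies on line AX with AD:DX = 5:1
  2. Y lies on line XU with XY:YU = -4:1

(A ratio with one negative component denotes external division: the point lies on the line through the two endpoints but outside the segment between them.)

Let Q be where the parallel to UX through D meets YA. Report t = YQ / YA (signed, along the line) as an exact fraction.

t = 1/6

Work in coordinates with U = (0, 0), A = (1, 0), X = (0, 1).
1. D lies on line AX with AD:DX = 5:1 ⇒ D = (1/6, 5/6)
2. Y lies on line XU with XY:YU = -4:1 ⇒ Y = (0, -1/3)
through D parallel to UX: direction (0, 1); meets YA at Q = (1/6, -5/18)
Q = Y + t·(A−Y) with t = 1/6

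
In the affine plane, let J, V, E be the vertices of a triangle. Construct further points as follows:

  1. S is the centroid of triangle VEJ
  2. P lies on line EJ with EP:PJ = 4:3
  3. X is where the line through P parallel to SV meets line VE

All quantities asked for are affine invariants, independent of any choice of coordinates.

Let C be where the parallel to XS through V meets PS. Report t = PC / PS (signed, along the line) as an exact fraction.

Choose coordinates J = (0, 0), V = (1, 0), E = (0, 1).
1. S is the centroid of triangle VEJ ⇒ S = (1/3, 1/3)
2. P lies on line EJ with EP:PJ = 4:3 ⇒ P = (0, 3/7)
3. X is where the line through P parallel to SV meets line VE ⇒ X = (8/7, -1/7)
through V parallel to XS: direction (-17/21, 10/21); meets PS at C = (19/36, 5/18)
C = P + t·(S−P) with t = 19/12

t = 19/12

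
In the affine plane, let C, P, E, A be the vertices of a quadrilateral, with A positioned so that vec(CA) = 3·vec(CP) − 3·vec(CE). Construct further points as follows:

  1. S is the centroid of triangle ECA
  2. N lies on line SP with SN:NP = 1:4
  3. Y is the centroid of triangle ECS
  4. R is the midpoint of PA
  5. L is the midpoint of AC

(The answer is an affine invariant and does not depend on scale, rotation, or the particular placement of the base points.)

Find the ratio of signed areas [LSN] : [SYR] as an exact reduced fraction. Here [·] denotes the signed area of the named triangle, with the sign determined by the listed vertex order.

[LSN]:[SYR] = 3/10

Assign C = (0, 0), P = (1, 0), E = (0, 1), A = (3, -3) — the answer is frame-independent, so this choice is without loss of generality.
1. S is the centroid of triangle ECA ⇒ S = (1, -2/3)
2. N lies on line SP with SN:NP = 1:4 ⇒ N = (1, -8/15)
3. Y is the centroid of triangle ECS ⇒ Y = (1/3, 1/9)
4. R is the midpoint of PA ⇒ R = (2, -3/2)
5. L is the midpoint of AC ⇒ L = (3/2, -3/2)
2·[LSN] = -1/15, 2·[SYR] = -2/9
[LSN]:[SYR] = -1/15:-2/9 = 3/10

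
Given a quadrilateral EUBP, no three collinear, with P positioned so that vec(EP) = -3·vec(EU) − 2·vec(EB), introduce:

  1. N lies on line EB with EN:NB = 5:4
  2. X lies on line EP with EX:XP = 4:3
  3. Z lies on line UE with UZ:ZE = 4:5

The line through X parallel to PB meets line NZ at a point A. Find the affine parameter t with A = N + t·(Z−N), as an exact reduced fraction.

Set E = (0, 0), U = (1, 0), B = (0, 1), P = (-3, -2); any affine frame gives the same invariant.
1. N lies on line EB with EN:NB = 5:4 ⇒ N = (0, 5/9)
2. X lies on line EP with EX:XP = 4:3 ⇒ X = (-12/7, -8/7)
3. Z lies on line UE with UZ:ZE = 4:5 ⇒ Z = (5/9, 0)
through X parallel to PB: direction (3, 3); meets NZ at A = (-1/126, 71/126)
A = N + t·(Z−N) with t = -1/70

t = -1/70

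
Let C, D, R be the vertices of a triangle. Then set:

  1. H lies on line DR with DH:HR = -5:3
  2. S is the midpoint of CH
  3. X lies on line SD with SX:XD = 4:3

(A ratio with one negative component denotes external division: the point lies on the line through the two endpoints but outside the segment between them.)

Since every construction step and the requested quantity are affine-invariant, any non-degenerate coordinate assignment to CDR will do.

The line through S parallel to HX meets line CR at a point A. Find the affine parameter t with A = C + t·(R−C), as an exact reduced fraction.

t = 20/49

Work in coordinates with C = (0, 0), D = (1, 0), R = (0, 1).
1. H lies on line DR with DH:HR = -5:3 ⇒ H = (-3/2, 5/2)
2. S is the midpoint of CH ⇒ S = (-3/4, 5/4)
3. X lies on line SD with SX:XD = 4:3 ⇒ X = (1/4, 15/28)
through S parallel to HX: direction (7/4, -55/28); meets CR at A = (0, 20/49)
A = C + t·(R−C) with t = 20/49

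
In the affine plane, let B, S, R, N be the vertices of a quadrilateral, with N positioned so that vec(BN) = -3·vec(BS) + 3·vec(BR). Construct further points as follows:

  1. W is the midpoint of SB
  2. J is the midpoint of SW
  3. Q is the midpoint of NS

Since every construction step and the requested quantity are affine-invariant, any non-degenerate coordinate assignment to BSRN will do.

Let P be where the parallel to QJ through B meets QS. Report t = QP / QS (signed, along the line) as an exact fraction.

t = -3

Assign B = (0, 0), S = (1, 0), R = (0, 1), N = (-3, 3) — the answer is frame-independent, so this choice is without loss of generality.
1. W is the midpoint of SB ⇒ W = (1/2, 0)
2. J is the midpoint of SW ⇒ J = (3/4, 0)
3. Q is the midpoint of NS ⇒ Q = (-1, 3/2)
through B parallel to QJ: direction (7/4, -3/2); meets QS at P = (-7, 6)
P = Q + t·(S−Q) with t = -3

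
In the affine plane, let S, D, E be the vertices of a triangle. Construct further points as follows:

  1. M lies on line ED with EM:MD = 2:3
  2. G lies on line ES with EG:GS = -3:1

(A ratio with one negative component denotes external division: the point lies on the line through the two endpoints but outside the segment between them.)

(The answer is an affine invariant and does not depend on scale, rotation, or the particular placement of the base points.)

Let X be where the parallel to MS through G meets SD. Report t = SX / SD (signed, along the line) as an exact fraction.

Assign S = (0, 0), D = (1, 0), E = (0, 1) — the answer is frame-independent, so this choice is without loss of generality.
1. M lies on line ED with EM:MD = 2:3 ⇒ M = (2/5, 3/5)
2. G lies on line ES with EG:GS = -3:1 ⇒ G = (0, -1/2)
through G parallel to MS: direction (-2/5, -3/5); meets SD at X = (1/3, 0)
X = S + t·(D−S) with t = 1/3

t = 1/3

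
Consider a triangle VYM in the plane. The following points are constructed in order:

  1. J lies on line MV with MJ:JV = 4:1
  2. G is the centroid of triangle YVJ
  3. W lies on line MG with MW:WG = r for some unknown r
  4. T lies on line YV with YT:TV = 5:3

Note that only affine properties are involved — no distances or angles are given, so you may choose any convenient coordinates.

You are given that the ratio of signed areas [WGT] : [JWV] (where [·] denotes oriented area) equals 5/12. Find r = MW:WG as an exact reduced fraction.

r = -3/5

Choose coordinates V = (0, 0), Y = (1, 0), M = (0, 1).
1. J lies on line MV with MJ:JV = 4:1 ⇒ J = (0, 1/5)
2. G is the centroid of triangle YVJ ⇒ G = (1/3, 1/15)
3. With MW:WG = r, write λ = r/(r+1) so W = M + λ·(G−M); W is affine-linear in λ
4. T lies on line YV with YT:TV = 5:3 ⇒ T = (3/8, 0)
Every point depending on W is an affine combination of W and λ-independent points, so each such coordinate is linear in λ; the λ² term in each signed area is a multiple of (G−M)×(G−M) = 0, so 2·[WGT] and 2·[JWV] are each linear in λ. Evaluating at λ=0 and λ=1:
  2·[WGT] = -1/60·λ + 1/60,   2·[JWV] = -1/15·λ
So [WGT]:[JWV] = (-1/60·λ + 1/60) / (-1/15·λ). Setting this equal to 5/12:
  -1/60·λ + 1/60 = 5/12·(-1/15·λ)  ⇒  λ = -3/2
Then r = λ/(1−λ) = (-3/2)/(5/2) = -3/5. Check: with r = -3/5, W = (-1/2, 12/5) and [WGT]:[JWV] = 5/12 as required.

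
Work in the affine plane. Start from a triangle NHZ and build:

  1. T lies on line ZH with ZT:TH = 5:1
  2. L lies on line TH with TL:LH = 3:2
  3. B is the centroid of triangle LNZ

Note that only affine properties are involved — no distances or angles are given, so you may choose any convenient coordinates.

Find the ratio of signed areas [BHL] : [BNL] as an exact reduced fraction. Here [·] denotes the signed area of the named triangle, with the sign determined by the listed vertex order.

Work in coordinates with N = (0, 0), H = (1, 0), Z = (0, 1).
1. T lies on line ZH with ZT:TH = 5:1 ⇒ T = (5/6, 1/6)
2. L lies on line TH with TL:LH = 3:2 ⇒ L = (14/15, 1/15)
3. B is the centroid of triangle LNZ ⇒ B = (14/45, 16/45)
2·[BHL] = 1/45, 2·[BNL] = 14/45
[BHL]:[BNL] = 1/45:14/45 = 1/14

[BHL]:[BNL] = 1/14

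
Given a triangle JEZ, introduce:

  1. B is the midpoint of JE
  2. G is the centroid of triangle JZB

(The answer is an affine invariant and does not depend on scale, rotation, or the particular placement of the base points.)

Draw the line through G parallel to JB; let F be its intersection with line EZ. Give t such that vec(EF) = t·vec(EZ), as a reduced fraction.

t = 1/3

Set J = (0, 0), E = (1, 0), Z = (0, 1); any affine frame gives the same invariant.
1. B is the midpoint of JE ⇒ B = (1/2, 0)
2. G is the centroid of triangle JZB ⇒ G = (1/6, 1/3)
through G parallel to JB: direction (1/2, 0); meets EZ at F = (2/3, 1/3)
F = E + t·(Z−E) with t = 1/3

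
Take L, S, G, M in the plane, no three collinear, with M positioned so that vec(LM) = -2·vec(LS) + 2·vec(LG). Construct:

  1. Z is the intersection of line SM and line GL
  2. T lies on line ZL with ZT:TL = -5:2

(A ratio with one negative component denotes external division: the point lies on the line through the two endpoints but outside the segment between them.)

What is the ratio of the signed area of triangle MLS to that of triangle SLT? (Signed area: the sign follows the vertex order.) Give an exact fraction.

Assign L = (0, 0), S = (1, 0), G = (0, 1), M = (-2, 2) — the answer is frame-independent, so this choice is without loss of generality.
1. Z is the intersection of line SM and line GL ⇒ Z = (0, 2/3)
2. T lies on line ZL with ZT:TL = -5:2 ⇒ T = (0, -4/9)
2·[MLS] = 2, 2·[SLT] = 4/9
[MLS]:[SLT] = 2:4/9 = 9/2

[MLS]:[SLT] = 9/2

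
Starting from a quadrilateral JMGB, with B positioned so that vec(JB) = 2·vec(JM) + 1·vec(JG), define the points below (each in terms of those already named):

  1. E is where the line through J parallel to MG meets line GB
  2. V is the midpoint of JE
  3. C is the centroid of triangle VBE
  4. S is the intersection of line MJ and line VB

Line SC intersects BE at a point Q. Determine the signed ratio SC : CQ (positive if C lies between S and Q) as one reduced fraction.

SC:CQ = 5

Choose coordinates J = (0, 0), M = (1, 0), G = (0, 1), B = (2, 1).
1. E is where the line through J parallel to MG meets line GB ⇒ E = (-1, 1)
2. V is the midpoint of JE ⇒ V = (-1/2, 1/2)
3. C is the centroid of triangle VBE ⇒ C = (1/6, 5/6)
4. S is the intersection of line MJ and line VB ⇒ S = (-3, 0)
line SC meets BE at Q = (4/5, 1)
C = S + t·(Q−S) with t = 5/6, so SC:CQ = 5/6:1/6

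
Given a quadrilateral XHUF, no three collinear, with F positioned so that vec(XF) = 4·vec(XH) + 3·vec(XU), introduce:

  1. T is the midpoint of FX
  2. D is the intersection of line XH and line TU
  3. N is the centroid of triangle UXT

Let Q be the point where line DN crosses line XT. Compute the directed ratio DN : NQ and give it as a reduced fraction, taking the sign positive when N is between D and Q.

Assign X = (0, 0), H = (1, 0), U = (0, 1), F = (4, 3) — the answer is frame-independent, so this choice is without loss of generality.
1. T is the midpoint of FX ⇒ T = (2, 3/2)
2. D is the intersection of line XH and line TU ⇒ D = (-4, 0)
3. N is the centroid of triangle UXT ⇒ N = (2/3, 5/6)
line DN meets XT at Q = (5/4, 15/16)
N = D + t·(Q−D) with t = 8/9, so DN:NQ = 8/9:1/9

DN:NQ = 8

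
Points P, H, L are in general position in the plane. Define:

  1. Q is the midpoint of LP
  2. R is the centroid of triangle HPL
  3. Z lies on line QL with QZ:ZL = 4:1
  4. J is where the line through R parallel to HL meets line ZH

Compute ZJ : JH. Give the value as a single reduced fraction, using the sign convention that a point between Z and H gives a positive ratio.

Assign P = (0, 0), H = (1, 0), L = (0, 1) — the answer is frame-independent, so this choice is without loss of generality.
1. Q is the midpoint of LP ⇒ Q = (0, 1/2)
2. R is the centroid of triangle HPL ⇒ R = (1/3, 1/3)
3. Z lies on line QL with QZ:ZL = 4:1 ⇒ Z = (0, 9/10)
4. J is where the line through R parallel to HL meets line ZH ⇒ J = (-7/3, 3)
J = Z + t·(H−Z) with t = -7/3, so ZJ:JH = t:(1−t) = -7/3:10/3

ZJ:JH = -7/10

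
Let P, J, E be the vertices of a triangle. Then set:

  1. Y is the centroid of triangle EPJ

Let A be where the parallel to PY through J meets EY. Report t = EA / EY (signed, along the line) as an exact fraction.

Work in coordinates with P = (0, 0), J = (1, 0), E = (0, 1).
1. Y is the centroid of triangle EPJ ⇒ Y = (1/3, 1/3)
through J parallel to PY: direction (1/3, 1/3); meets EY at A = (2/3, -1/3)
A = E + t·(Y−E) with t = 2

t = 2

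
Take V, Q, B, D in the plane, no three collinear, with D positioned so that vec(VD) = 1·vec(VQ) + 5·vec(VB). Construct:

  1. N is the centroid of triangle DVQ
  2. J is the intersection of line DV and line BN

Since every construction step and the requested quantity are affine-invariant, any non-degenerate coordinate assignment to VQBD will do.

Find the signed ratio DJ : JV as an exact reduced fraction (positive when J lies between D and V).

Choose coordinates V = (0, 0), Q = (1, 0), B = (0, 1), D = (1, 5).
1. N is the centroid of triangle DVQ ⇒ N = (2/3, 5/3)
2. J is the intersection of line DV and line BN ⇒ J = (1/4, 5/4)
J = D + t·(V−D) with t = 3/4, so DJ:JV = t:(1−t) = 3/4:1/4

DJ:JV = 3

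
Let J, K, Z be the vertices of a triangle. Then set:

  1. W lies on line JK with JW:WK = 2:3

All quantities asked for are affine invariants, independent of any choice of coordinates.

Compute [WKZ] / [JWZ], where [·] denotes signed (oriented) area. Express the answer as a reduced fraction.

Work in coordinates with J = (0, 0), K = (1, 0), Z = (0, 1).
1. W lies on line JK with JW:WK = 2:3 ⇒ W = (2/5, 0)
2·[WKZ] = 3/5, 2·[JWZ] = 2/5
[WKZ]:[JWZ] = 3/5:2/5 = 3/2

[WKZ]:[JWZ] = 3/2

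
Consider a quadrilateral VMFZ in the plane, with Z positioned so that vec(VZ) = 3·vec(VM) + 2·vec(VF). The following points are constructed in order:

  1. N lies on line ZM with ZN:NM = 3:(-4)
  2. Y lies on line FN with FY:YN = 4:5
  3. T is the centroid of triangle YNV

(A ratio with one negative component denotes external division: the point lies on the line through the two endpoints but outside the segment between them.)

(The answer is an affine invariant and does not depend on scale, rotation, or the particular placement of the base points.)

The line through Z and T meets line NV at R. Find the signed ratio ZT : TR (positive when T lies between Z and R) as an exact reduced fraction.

Work in coordinates with V = (0, 0), M = (1, 0), F = (0, 1), Z = (3, 2).
1. N lies on line ZM with ZN:NM = 3:(-4) ⇒ N = (9, 8)
2. Y lies on line FN with FY:YN = 4:5 ⇒ Y = (4, 37/9)
3. T is the centroid of triangle YNV ⇒ T = (13/3, 109/27)
line ZT meets NV at R = (93/23, 248/69)
T = Z + t·(R−Z) with t = 23/18, so ZT:TR = 23/18:-5/18

ZT:TR = -23/5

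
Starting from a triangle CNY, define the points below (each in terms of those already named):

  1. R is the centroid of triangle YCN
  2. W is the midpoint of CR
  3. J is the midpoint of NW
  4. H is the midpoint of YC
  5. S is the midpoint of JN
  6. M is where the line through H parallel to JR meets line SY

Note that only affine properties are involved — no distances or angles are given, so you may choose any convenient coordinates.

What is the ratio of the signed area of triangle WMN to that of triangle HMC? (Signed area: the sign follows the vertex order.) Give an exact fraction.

Set C = (0, 0), N = (1, 0), Y = (0, 1); any affine frame gives the same invariant.
1. R is the centroid of triangle YCN ⇒ R = (1/3, 1/3)
2. W is the midpoint of CR ⇒ W = (1/6, 1/6)
3. J is the midpoint of NW ⇒ J = (7/12, 1/12)
4. H is the midpoint of YC ⇒ H = (0, 1/2)
5. S is the midpoint of JN ⇒ S = (19/24, 1/24)
6. M is where the line through H parallel to JR meets line SY ⇒ M = (19/8, -15/8)
2·[WMN] = 4/3, 2·[HMC] = -19/16
[WMN]:[HMC] = 4/3:-19/16 = -64/57

[WMN]:[HMC] = -64/57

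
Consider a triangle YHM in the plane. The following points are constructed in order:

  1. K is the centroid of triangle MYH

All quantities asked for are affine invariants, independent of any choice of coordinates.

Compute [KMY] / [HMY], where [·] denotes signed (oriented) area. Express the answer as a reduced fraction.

Set Y = (0, 0), H = (1, 0), M = (0, 1); any affine frame gives the same invariant.
1. K is the centroid of triangle MYH ⇒ K = (1/3, 1/3)
2·[KMY] = 1/3, 2·[HMY] = 1
[KMY]:[HMY] = 1/3:1 = 1/3

[KMY]:[HMY] = 1/3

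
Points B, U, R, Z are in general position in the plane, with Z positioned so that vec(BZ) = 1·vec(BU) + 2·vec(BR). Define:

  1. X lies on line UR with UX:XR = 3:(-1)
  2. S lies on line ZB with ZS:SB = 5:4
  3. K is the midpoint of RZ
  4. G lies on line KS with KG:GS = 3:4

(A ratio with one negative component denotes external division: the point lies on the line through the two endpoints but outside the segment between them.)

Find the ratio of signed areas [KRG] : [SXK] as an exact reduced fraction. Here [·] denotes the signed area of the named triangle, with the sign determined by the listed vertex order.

Assign B = (0, 0), U = (1, 0), R = (0, 1), Z = (1, 2) — the answer is frame-independent, so this choice is without loss of generality.
1. X lies on line UR with UX:XR = 3:(-1) ⇒ X = (-1/2, 3/2)
2. S lies on line ZB with ZS:SB = 5:4 ⇒ S = (4/9, 8/9)
3. K is the midpoint of RZ ⇒ K = (1/2, 3/2)
4. G lies on line KS with KG:GS = 3:4 ⇒ G = (10/21, 26/21)
2·[KRG] = 5/42, 2·[SXK] = -11/18
[KRG]:[SXK] = 5/42:-11/18 = -15/77

[KRG]:[SXK] = -15/77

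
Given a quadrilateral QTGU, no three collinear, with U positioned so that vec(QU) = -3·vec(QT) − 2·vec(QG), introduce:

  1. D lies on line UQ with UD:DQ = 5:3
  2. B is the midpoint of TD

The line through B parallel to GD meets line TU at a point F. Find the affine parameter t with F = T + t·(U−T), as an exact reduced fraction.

t = 23/76

Assign Q = (0, 0), T = (1, 0), G = (0, 1), U = (-3, -2) — the answer is frame-independent, so this choice is without loss of generality.
1. D lies on line UQ with UD:DQ = 5:3 ⇒ D = (-9/8, -3/4)
2. B is the midpoint of TD ⇒ B = (-1/16, -3/8)
through B parallel to GD: direction (-9/8, -7/4); meets TU at F = (-4/19, -23/38)
F = T + t·(U−T) with t = 23/76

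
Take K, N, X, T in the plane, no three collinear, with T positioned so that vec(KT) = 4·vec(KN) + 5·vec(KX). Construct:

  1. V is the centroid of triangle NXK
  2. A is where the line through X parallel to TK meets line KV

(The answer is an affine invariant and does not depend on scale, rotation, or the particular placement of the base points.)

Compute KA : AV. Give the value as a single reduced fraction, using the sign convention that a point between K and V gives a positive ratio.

KA:AV = -12/13

Work in coordinates with K = (0, 0), N = (1, 0), X = (0, 1), T = (4, 5).
1. V is the centroid of triangle NXK ⇒ V = (1/3, 1/3)
2. A is where the line through X parallel to TK meets line KV ⇒ A = (-4, -4)
A = K + t·(V−K) with t = -12, so KA:AV = t:(1−t) = -12:13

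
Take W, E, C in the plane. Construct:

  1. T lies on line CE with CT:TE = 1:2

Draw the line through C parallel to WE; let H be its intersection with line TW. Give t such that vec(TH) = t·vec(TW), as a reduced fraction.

t = -1/2

Choose coordinates W = (0, 0), E = (1, 0), C = (0, 1).
1. T lies on line CE with CT:TE = 1:2 ⇒ T = (1/3, 2/3)
through C parallel to WE: direction (1, 0); meets TW at H = (1/2, 1)
H = T + t·(W−T) with t = -1/2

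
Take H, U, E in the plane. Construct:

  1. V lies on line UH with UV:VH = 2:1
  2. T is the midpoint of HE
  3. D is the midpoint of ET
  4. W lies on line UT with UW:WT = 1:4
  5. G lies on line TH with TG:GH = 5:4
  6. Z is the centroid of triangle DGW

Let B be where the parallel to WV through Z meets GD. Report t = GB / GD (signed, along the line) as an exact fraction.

Set H = (0, 0), U = (1, 0), E = (0, 1); any affine frame gives the same invariant.
1. V lies on line UH with UV:VH = 2:1 ⇒ V = (1/3, 0)
2. T is the midpoint of HE ⇒ T = (0, 1/2)
3. D is the midpoint of ET ⇒ D = (0, 3/4)
4. W lies on line UT with UW:WT = 1:4 ⇒ W = (4/5, 1/10)
5. G lies on line TH with TG:GH = 5:4 ⇒ G = (0, 2/9)
6. Z is the centroid of triangle DGW ⇒ Z = (4/15, 193/540)
through Z parallel to WV: direction (-7/15, -1/10); meets GD at B = (0, 227/756)
B = G + t·(D−G) with t = 59/399

t = 59/399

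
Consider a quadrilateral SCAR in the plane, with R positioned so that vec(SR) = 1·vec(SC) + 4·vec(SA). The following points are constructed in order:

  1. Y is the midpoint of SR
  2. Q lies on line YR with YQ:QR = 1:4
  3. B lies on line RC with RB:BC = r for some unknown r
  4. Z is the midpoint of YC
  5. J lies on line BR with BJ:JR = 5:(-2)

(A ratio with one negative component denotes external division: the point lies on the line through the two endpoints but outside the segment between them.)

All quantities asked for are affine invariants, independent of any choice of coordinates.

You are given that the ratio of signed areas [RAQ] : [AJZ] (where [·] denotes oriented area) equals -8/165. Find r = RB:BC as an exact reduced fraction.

Choose coordinates S = (0, 0), C = (1, 0), A = (0, 1), R = (1, 4).
1. Y is the midpoint of SR ⇒ Y = (1/2, 2)
2. Q lies on line YR with YQ:QR = 1:4 ⇒ Q = (3/5, 12/5)
3. With RB:BC = r, write λ = r/(r+1) so B = R + λ·(C−R); B is affine-linear in λ
4. Z is the midpoint of YC ⇒ Z = (3/4, 1)
5. J lies on line BR with BJ:JR = 5:(-2) ⇒ J is an affine combination of earlier points and hence also affine-linear in λ
Every point depending on B is an affine combination of B and λ-independent points, so each such coordinate is linear in λ; the λ² term in each signed area is a multiple of (C−R)×(C−R) = 0, so 2·[RAQ] and 2·[AJZ] are each linear in λ. Evaluating at λ=0 and λ=1:
  2·[RAQ] = 2/5,   2·[AJZ] = -2·λ − 9/4
So [RAQ]:[AJZ] = (2/5) / (-2·λ − 9/4). Setting this equal to -8/165:
  2/5 = -8/165·(-2·λ − 9/4)  ⇒  λ = 3
Then r = λ/(1−λ) = (3)/(-2) = -3/2. Check: with r = -3/2, B = (1, -8) and [RAQ]:[AJZ] = -8/165 as required.

r = -3/2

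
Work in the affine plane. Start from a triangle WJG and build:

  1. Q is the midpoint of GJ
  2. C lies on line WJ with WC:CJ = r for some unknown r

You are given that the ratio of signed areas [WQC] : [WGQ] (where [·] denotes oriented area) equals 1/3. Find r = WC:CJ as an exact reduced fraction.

r = 1/2

Assign W = (0, 0), J = (1, 0), G = (0, 1) — the answer is frame-independent, so this choice is without loss of generality.
1. Q is the midpoint of GJ ⇒ Q = (1/2, 1/2)
2. With WC:CJ = r, write λ = r/(r+1) so C = W + λ·(J−W); C is affine-linear in λ
Every point depending on C is an affine combination of C and λ-independent points, so each such coordinate is linear in λ; the λ² term in each signed area is a multiple of (J−W)×(J−W) = 0, so 2·[WQC] and 2·[WGQ] are each linear in λ. Evaluating at λ=0 and λ=1:
  2·[WQC] = -1/2·λ,   2·[WGQ] = -1/2
So [WQC]:[WGQ] = (-1/2·λ) / (-1/2). Setting this equal to 1/3:
  -1/2·λ = 1/3·(-1/2)  ⇒  λ = 1/3
Then r = λ/(1−λ) = (1/3)/(2/3) = 1/2. Check: with r = 1/2, C = (1/3, 0) and [WQC]:[WGQ] = 1/3 as required.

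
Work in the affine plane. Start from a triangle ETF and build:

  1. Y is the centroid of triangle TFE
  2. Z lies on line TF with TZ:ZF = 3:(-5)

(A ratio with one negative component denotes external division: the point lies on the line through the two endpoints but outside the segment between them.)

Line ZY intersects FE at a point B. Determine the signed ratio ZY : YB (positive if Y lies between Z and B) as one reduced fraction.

Choose coordinates E = (0, 0), T = (1, 0), F = (0, 1).
1. Y is the centroid of triangle TFE ⇒ Y = (1/3, 1/3)
2. Z lies on line TF with TZ:ZF = 3:(-5) ⇒ Z = (5/2, -3/2)
line ZY meets FE at B = (0, 8/13)
Y = Z + t·(B−Z) with t = 13/15, so ZY:YB = 13/15:2/15

ZY:YB = 13/2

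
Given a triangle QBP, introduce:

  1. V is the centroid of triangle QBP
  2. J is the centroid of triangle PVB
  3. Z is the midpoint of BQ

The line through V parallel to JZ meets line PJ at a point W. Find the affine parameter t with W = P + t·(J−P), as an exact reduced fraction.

t = 2/3

Work in coordinates with Q = (0, 0), B = (1, 0), P = (0, 1).
1. V is the centroid of triangle QBP ⇒ V = (1/3, 1/3)
2. J is the centroid of triangle PVB ⇒ J = (4/9, 4/9)
3. Z is the midpoint of BQ ⇒ Z = (1/2, 0)
through V parallel to JZ: direction (1/18, -4/9); meets PJ at W = (8/27, 17/27)
W = P + t·(J−P) with t = 2/3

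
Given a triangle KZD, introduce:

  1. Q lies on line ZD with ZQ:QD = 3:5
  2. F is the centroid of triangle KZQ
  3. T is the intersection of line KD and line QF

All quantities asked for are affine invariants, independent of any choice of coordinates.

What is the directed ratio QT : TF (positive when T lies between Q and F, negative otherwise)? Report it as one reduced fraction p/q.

Assign K = (0, 0), Z = (1, 0), D = (0, 1) — the answer is frame-independent, so this choice is without loss of generality.
1. Q lies on line ZD with ZQ:QD = 3:5 ⇒ Q = (5/8, 3/8)
2. F is the centroid of triangle KZQ ⇒ F = (13/24, 1/8)
3. T is the intersection of line KD and line QF ⇒ T = (0, -3/2)
T = Q + t·(F−Q) with t = 15/2, so QT:TF = t:(1−t) = 15/2:-13/2

QT:TF = -15/13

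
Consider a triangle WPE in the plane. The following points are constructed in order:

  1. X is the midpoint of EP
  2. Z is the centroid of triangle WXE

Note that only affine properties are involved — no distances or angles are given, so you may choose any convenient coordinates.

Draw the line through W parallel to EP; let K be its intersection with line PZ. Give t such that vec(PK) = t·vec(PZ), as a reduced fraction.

t = 3

Choose coordinates W = (0, 0), P = (1, 0), E = (0, 1).
1. X is the midpoint of EP ⇒ X = (1/2, 1/2)
2. Z is the centroid of triangle WXE ⇒ Z = (1/6, 1/2)
through W parallel to EP: direction (1, -1); meets PZ at K = (-3/2, 3/2)
K = P + t·(Z−P) with t = 3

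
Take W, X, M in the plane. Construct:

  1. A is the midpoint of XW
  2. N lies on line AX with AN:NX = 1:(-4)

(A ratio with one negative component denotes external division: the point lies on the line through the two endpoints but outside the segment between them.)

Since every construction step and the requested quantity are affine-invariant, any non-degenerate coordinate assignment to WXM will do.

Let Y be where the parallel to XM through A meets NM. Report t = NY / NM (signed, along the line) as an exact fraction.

t = 1/4

Work in coordinates with W = (0, 0), X = (1, 0), M = (0, 1).
1. A is the midpoint of XW ⇒ A = (1/2, 0)
2. N lies on line AX with AN:NX = 1:(-4) ⇒ N = (1/3, 0)
through A parallel to XM: direction (-1, 1); meets NM at Y = (1/4, 1/4)
Y = N + t·(M−N) with t = 1/4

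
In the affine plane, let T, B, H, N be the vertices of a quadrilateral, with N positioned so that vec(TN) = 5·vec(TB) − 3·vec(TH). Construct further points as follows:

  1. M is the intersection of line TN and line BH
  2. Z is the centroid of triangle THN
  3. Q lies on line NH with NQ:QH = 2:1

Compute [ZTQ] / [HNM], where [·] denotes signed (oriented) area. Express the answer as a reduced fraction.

Work in coordinates with T = (0, 0), B = (1, 0), H = (0, 1), N = (5, -3).
1. M is the intersection of line TN and line BH ⇒ M = (5/2, -3/2)
2. Z is the centroid of triangle THN ⇒ Z = (5/3, -2/3)
3. Q lies on line NH with NQ:QH = 2:1 ⇒ Q = (5/3, -1/3)
2·[ZTQ] = -5/9, 2·[HNM] = -5/2
[ZTQ]:[HNM] = -5/9:-5/2 = 2/9

[ZTQ]:[HNM] = 2/9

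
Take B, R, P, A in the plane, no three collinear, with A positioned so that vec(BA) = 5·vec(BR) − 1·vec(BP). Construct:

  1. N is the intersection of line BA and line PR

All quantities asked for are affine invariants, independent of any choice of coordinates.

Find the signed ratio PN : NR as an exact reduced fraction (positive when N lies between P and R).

PN:NR = -5

Assign B = (0, 0), R = (1, 0), P = (0, 1), A = (5, -1) — the answer is frame-independent, so this choice is without loss of generality.
1. N is the intersection of line BA and line PR ⇒ N = (5/4, -1/4)
N = P + t·(R−P) with t = 5/4, so PN:NR = t:(1−t) = 5/4:-1/4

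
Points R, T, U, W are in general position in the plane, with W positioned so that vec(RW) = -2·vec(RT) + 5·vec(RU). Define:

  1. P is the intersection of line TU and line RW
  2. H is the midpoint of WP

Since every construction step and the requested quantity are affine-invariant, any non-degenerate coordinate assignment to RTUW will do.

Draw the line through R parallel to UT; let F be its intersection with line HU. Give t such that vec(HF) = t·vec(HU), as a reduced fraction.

t = 2

Set R = (0, 0), T = (1, 0), U = (0, 1), W = (-2, 5); any affine frame gives the same invariant.
1. P is the intersection of line TU and line RW ⇒ P = (-2/3, 5/3)
2. H is the midpoint of WP ⇒ H = (-4/3, 10/3)
through R parallel to UT: direction (1, -1); meets HU at F = (4/3, -4/3)
F = H + t·(U−H) with t = 2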